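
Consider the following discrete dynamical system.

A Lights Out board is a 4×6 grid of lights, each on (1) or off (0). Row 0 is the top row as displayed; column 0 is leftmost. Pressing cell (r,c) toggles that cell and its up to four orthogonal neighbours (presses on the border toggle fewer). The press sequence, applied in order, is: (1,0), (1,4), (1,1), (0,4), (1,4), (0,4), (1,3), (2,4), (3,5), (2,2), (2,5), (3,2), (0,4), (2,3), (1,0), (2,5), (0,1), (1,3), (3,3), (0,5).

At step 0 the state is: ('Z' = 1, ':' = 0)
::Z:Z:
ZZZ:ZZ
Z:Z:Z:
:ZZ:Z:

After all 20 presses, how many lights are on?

11

t=0: ::Z:Z:
ZZZ:ZZ
Z:Z:Z:
:ZZ:Z:
t=1: Z:Z:Z:
::Z:ZZ
::Z:Z:
:ZZ:Z:
t=2: Z:Z:::
::ZZ::
::Z:::
:ZZ:Z:
t=3: ZZZ:::
ZZ:Z::
:ZZ:::
:ZZ:Z:
t=4: ZZZZZZ
ZZ:ZZ:
:ZZ:::
:ZZ:Z:
t=5: ZZZZ:Z
ZZ:::Z
:ZZ:Z:
:ZZ:Z:
t=6: ZZZ:Z:
ZZ::ZZ
:ZZ:Z:
:ZZ:Z:
t=7: ZZZZZ:
ZZZZ:Z
:ZZZZ:
:ZZ:Z:
t=8: ZZZZZ:
ZZZZZZ
:ZZ::Z
:ZZ:::
t=9: ZZZZZ:
ZZZZZZ
:ZZ:::
:ZZ:ZZ
t=10: ZZZZZ:
ZZ:ZZZ
:::Z::
:Z::ZZ
t=11: ZZZZZ:
ZZ:ZZ:
:::ZZZ
:Z::Z:
t=12: ZZZZZ:
ZZ:ZZ:
::ZZZZ
::ZZZ:
t=13: ZZZ::Z
ZZ:Z::
::ZZZZ
::ZZZ:
t=14: ZZZ::Z
ZZ::::
:::::Z
::Z:Z:
t=15: :ZZ::Z
::::::
Z::::Z
::Z:Z:
t=16: :ZZ::Z
:::::Z
Z:::Z:
::Z:ZZ
t=17: Z::::Z
:Z:::Z
Z:::Z:
::Z:ZZ
t=18: Z::Z:Z
:ZZZZZ
Z::ZZ:
::Z:ZZ
t=19: Z::Z:Z
:ZZZZZ
Z:::Z:
:::Z:Z
t=20: Z::ZZ:
:ZZZZ:
Z:::Z:
:::Z:Z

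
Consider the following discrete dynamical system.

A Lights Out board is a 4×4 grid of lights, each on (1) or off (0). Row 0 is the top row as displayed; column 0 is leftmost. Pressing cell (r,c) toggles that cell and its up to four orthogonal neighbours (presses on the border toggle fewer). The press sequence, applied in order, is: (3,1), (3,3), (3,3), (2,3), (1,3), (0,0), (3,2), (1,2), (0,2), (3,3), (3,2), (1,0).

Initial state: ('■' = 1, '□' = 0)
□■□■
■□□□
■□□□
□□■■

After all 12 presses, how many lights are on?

0) □■□■
■□□□
■□□□
□□■■
1) □■□■
■□□□
■■□□
■■□■
2) □■□■
■□□□
■■□■
■■■□
3) □■□■
■□□□
■■□□
■■□■
4) □■□■
■□□■
■■■■
■■□□
5) □■□□
■□■□
■■■□
■■□□
6) ■□□□
□□■□
■■■□
■■□□
7) ■□□□
□□■□
■■□□
■□■■
8) ■□■□
□■□■
■■■□
■□■■
9) ■■□■
□■■■
■■■□
■□■■
10) ■■□■
□■■■
■■■■
■□□□
11) ■■□■
□■■■
■■□■
■■■■
12) □■□■
■□■■
□■□■
■■■■

11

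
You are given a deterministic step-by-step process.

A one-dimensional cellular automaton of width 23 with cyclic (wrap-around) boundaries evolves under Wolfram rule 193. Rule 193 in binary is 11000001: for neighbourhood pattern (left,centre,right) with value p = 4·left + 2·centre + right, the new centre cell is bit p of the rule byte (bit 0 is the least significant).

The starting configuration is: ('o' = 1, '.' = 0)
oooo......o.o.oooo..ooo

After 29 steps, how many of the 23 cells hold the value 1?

15

t=0: oooo......o.o.oooo..ooo
t=1: oooo.oooo......ooo...oo
t=2: oooo..ooo.oooo..oo.o..o
t=3: oooo...oo..ooo...o.....
t=4: .ooo.o..o...oo.o...ooo.
t=5: ..oo......o..o...o..oo.
t=6: o..o.oooo......o.....o.
t=7: ......ooo.oooo...ooo...
t=8: ooooo..oo..ooo.o..oo.oo
t=9: ooooo...o...oo.....o..o
t=10: ooooo.o...o..o.ooo.....
t=11: .oooo...o.......oo.ooo.
t=12: ..ooo.o...ooooo..o..oo.
t=13: o..oo...o..oooo......o.
t=14: ....o.o.....ooo.oooo...
t=15: ooo.....ooo..oo..ooo.oo
t=16: ooo.ooo..oo...o...oo..o
t=17: ooo..oo...o.o...o..o...
t=18: .oo...o.o.....o......o.
t=19: ..o.o.....ooo...oooo...
t=20: o.....ooo..oo.o..ooo.oo
t=21: o.ooo..oo...o.....oo..o
t=22: o..oo...o.o...ooo..o...
t=23: ....o.o.....o..oo....o.
t=24: ooo.....ooo.....o.oo...
t=25: .oo.ooo..oo.ooo....o.o.
t=26: ..o..oo...o..oo.oo.....
t=27: o.....o.o.....o..o.oooo
t=28: o.ooo.....ooo.......ooo
t=29: o..oo.ooo..oo.ooooo..oo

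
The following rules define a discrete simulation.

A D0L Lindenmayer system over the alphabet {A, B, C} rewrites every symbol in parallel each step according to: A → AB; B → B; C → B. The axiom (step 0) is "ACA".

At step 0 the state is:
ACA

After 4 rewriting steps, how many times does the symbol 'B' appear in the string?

9

[0] ACA
[1] ABBAB
[2] ABBBABB
[3] ABBBBABBB
[4] ABBBBBABBBB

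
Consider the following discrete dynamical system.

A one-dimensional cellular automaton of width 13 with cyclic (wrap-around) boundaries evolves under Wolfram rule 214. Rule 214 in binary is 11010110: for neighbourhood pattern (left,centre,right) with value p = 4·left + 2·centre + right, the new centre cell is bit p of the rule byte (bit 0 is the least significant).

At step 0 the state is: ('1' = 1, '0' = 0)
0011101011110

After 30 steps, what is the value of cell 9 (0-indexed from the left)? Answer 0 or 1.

k=0  0011101011110
k=1  0101101001111
k=2  0100101110111
k=3  0111100110011
k=4  0011111011101
k=5  1101111001101
k=6  1100111110100
k=7  0111011110111
k=8  0011001110011
k=9  1101110111101
k=10  1100110011100
k=11  0111011101111
k=12  0011001100111
k=13  1101110111011
k=14  1100110011001
k=15  1111011101110
k=16  0111001100110
k=17  1011110111011
k=18  1001110011001
k=19  1110111101110
k=20  0110011100110
k=21  1011101111011
k=22  1001100111001
k=23  1110111011110
k=24  0110011001110
k=25  1011101110111
k=26  1001100110011
k=27  1110111011101
k=28  1110011001100
k=29  0111101110111
k=30  0011100110011

0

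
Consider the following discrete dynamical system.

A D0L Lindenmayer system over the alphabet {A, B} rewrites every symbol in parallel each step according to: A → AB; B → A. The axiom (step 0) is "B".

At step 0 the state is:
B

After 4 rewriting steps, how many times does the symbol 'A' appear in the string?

step 0: B
step 1: A
step 2: AB
step 3: ABA
step 4: ABAAB

3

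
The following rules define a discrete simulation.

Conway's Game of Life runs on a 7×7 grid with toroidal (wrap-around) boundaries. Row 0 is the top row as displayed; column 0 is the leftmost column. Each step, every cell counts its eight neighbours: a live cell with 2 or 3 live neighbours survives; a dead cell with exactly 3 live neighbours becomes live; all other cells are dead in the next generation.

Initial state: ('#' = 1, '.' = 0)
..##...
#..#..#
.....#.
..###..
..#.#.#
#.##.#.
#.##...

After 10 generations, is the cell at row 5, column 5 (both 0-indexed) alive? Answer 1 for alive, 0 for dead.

1

gen 0: ..##...
#..#..#
.....#.
..###..
..#.#.#
#.##.#.
#.##...
gen 1: #...#.#
..###.#
..#..##
..#.#..
......#
#....#.
......#
gen 2: #...#.#
.##.#..
.##...#
...#..#
.....##
#....#.
.......
gen 3: ##.#.#.
..#...#
.#...#.
..#...#
#...##.
.....#.
#....#.
gen 4: ###.##.
..#.###
###..##
##..#.#
....##.
.....#.
##...#.
gen 5: ..#....
.......
..#....
..###..
#...#..
.....#.
#.#..#.
gen 6: .#.....
.......
..#....
.##.#..
....##.
.#..##.
.#....#
gen 7: #......
.......
.###...
.##.##.
.##....
#...#.#
.##..#.
gen 8: .#.....
.##....
.#.##..
#...#..
..#.#.#
#..#.##
.#...#.
gen 9: ##.....
##.#...
##.##..
###.#..
.#..#..
####...
.##.##.
gen 10: ...##.#
...##.#
....#.#
....##.
....#..
#....#.
....#.#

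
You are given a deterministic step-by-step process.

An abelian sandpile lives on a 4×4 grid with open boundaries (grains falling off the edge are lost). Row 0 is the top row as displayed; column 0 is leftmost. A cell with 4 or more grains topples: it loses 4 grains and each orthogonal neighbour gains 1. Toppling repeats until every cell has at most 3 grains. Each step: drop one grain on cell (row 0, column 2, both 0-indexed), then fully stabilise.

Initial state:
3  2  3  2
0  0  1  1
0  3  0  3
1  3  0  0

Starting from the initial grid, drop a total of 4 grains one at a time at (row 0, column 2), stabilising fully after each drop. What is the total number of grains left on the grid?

0) 3  2  3  2
0  0  1  1
0  3  0  3
1  3  0  0
1) 3  3  0  3
0  0  2  1
0  3  0  3
1  3  0  0
2) 3  3  1  3
0  0  2  1
0  3  0  3
1  3  0  0
3) 3  3  2  3
0  0  2  1
0  3  0  3
1  3  0  0
4) 3  3  3  3
0  0  2  1
0  3  0  3
1  3  0  0

25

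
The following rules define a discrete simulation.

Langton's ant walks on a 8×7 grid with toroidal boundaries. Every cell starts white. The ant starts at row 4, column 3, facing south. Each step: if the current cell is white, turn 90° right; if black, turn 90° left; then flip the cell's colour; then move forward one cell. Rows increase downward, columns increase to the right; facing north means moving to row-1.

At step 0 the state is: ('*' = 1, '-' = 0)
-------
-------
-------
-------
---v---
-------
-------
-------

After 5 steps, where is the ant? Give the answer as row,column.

4,4

0) -------
-------
-------
-------
---v---
-------
-------
-------
1) -------
-------
-------
-------
--<*---
-------
-------
-------
2) -------
-------
-------
--^----
--**---
-------
-------
-------
3) -------
-------
-------
--*>---
--**---
-------
-------
-------
4) -------
-------
-------
--**---
--*v---
-------
-------
-------
5) -------
-------
-------
--**---
--*->--
-------
-------
-------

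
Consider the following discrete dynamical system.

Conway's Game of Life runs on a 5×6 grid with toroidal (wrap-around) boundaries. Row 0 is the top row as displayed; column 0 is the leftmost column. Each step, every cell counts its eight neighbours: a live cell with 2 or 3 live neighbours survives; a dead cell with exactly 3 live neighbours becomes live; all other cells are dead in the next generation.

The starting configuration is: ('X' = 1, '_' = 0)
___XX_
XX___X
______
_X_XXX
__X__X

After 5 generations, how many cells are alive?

step 0: ___XX_
XX___X
______
_X_XXX
__X__X
step 1: _XXXX_
X___XX
_XX___
X_XXXX
X_X__X
step 2: __X___
X___XX
__X___
____X_
______
step 3: _____X
_X_X_X
___XX_
______
______
step 4: X___X_
X_XX_X
__XXX_
______
______
step 5: XX_XX_
X_X___
_XX_XX
___X__
______

11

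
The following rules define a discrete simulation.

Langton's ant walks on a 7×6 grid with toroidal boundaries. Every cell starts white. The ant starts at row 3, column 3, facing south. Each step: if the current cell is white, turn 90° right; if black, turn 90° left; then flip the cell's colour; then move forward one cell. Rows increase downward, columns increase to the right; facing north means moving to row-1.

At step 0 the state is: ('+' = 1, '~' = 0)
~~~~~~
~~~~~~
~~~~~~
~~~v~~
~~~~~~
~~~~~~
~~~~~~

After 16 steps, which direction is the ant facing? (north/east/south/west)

south

k=0  ~~~~~~
~~~~~~
~~~~~~
~~~v~~
~~~~~~
~~~~~~
~~~~~~
k=1  ~~~~~~
~~~~~~
~~~~~~
~~<+~~
~~~~~~
~~~~~~
~~~~~~
k=2  ~~~~~~
~~~~~~
~~^~~~
~~++~~
~~~~~~
~~~~~~
~~~~~~
k=3  ~~~~~~
~~~~~~
~~+>~~
~~++~~
~~~~~~
~~~~~~
~~~~~~
k=4  ~~~~~~
~~~~~~
~~++~~
~~+v~~
~~~~~~
~~~~~~
~~~~~~
k=5  ~~~~~~
~~~~~~
~~++~~
~~+~>~
~~~~~~
~~~~~~
~~~~~~
k=6  ~~~~~~
~~~~~~
~~++~~
~~+~+~
~~~~v~
~~~~~~
~~~~~~
k=7  ~~~~~~
~~~~~~
~~++~~
~~+~+~
~~~<+~
~~~~~~
~~~~~~
k=8  ~~~~~~
~~~~~~
~~++~~
~~+^+~
~~~++~
~~~~~~
~~~~~~
k=9  ~~~~~~
~~~~~~
~~++~~
~~++>~
~~~++~
~~~~~~
~~~~~~
k=10  ~~~~~~
~~~~~~
~~++^~
~~++~~
~~~++~
~~~~~~
~~~~~~
k=11  ~~~~~~
~~~~~~
~~+++>
~~++~~
~~~++~
~~~~~~
~~~~~~
k=12  ~~~~~~
~~~~~~
~~++++
~~++~v
~~~++~
~~~~~~
~~~~~~
k=13  ~~~~~~
~~~~~~
~~++++
~~++<+
~~~++~
~~~~~~
~~~~~~
k=14  ~~~~~~
~~~~~~
~~++^+
~~++++
~~~++~
~~~~~~
~~~~~~
k=15  ~~~~~~
~~~~~~
~~+<~+
~~++++
~~~++~
~~~~~~
~~~~~~
k=16  ~~~~~~
~~~~~~
~~+~~+
~~+v++
~~~++~
~~~~~~
~~~~~~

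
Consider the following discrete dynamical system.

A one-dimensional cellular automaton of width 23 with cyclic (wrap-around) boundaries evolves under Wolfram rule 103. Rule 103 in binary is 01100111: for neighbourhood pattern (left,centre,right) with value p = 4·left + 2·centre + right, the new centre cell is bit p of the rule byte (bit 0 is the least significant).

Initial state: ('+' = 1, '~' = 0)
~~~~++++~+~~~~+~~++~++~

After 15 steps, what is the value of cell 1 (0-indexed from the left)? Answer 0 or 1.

0

t=0: ~~~~++++~+~~~~+~~++~++~
t=1: ++++~~~+++~++++~+~++~+~
t=2: ~~~+~++~~++~~~++++~++++
t=3: ~++++~+~+~+~++~~~++~~~+
t=4: +~~~++++++++~+~++~+~+++
t=5: +~++~~~~~~~++++~++++~~~
t=6: ++~+~++++++~~~++~~~+~++
t=7: ~++++~~~~~+~++~+~++++~~
t=8: +~~~+~++++++~++++~~~+~+
t=9: +~++++~~~~~++~~~+~++++~
t=10: ++~~~+~++++~+~++++~~~++
t=11: ~+~++++~~~++++~~~+~++~~
t=12: +++~~~+~++~~~+~++++~+~+
t=13: ~~+~++++~+~++++~~~++++~
t=14: ++++~~~++++~~~+~++~~~+~
t=15: ~~~+~++~~~+~++++~+~++++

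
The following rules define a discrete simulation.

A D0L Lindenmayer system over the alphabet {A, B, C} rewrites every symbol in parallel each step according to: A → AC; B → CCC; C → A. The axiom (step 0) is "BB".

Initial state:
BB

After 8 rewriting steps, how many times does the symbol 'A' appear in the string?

0) BB
1) CCCCCC
2) AAAAAA
3) ACACACACACAC
4) ACAACAACAACAACAACA
5) ACAACACAACACAACACAACACAACACAAC
6) ACAACACAACAACACAACAACACAACAACACAACAACACAACAACACA
7) ACAACACAACAACACAACACAACAACACAACACAACAACACAACACAACAACACAACACAACAACACAACACAACAAC
8) ACAACACAACAACACAACACAACAACACAACAACACAACACAACAACACAACAACACA…ACAACAACACAACACAACAACACAACAACACAACACAACAACACAACAACACAACACA  (len 126)

78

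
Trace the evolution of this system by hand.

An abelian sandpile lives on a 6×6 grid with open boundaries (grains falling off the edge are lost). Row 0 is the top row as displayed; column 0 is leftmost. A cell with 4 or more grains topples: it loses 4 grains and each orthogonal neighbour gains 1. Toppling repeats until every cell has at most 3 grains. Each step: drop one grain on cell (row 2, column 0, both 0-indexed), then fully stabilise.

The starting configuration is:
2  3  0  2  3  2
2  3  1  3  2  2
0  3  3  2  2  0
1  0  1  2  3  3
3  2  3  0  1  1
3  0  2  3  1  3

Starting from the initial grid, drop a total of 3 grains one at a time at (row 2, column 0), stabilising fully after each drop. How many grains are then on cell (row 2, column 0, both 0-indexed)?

gen 0: 2  3  0  2  3  2
2  3  1  3  2  2
0  3  3  2  2  0
1  0  1  2  3  3
3  2  3  0  1  1
3  0  2  3  1  3
gen 1: 2  3  0  2  3  2
2  3  1  3  2  2
1  3  3  2  2  0
1  0  1  2  3  3
3  2  3  0  1  1
3  0  2  3  1  3
gen 2: 2  3  0  2  3  2
2  3  1  3  2  2
2  3  3  2  2  0
1  0  1  2  3  3
3  2  3  0  1  1
3  0  2  3  1  3
gen 3: 2  3  0  2  3  2
2  3  1  3  2  2
3  3  3  2  2  0
1  0  1  2  3  3
3  2  3  0  1  1
3  0  2  3  1  3

3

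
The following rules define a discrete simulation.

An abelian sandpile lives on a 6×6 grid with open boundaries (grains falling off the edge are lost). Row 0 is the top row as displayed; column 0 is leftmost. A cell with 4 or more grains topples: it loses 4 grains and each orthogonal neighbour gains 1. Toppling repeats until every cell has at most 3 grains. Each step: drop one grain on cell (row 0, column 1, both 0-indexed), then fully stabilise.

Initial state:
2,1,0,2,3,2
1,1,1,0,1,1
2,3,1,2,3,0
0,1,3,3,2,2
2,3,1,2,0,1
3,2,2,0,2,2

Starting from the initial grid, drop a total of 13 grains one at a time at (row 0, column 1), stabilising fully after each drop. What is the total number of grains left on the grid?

t=0: 2,1,0,2,3,2
1,1,1,0,1,1
2,3,1,2,3,0
0,1,3,3,2,2
2,3,1,2,0,1
3,2,2,0,2,2
t=1: 2,2,0,2,3,2
1,1,1,0,1,1
2,3,1,2,3,0
0,1,3,3,2,2
2,3,1,2,0,1
3,2,2,0,2,2
t=2: 2,3,0,2,3,2
1,1,1,0,1,1
2,3,1,2,3,0
0,1,3,3,2,2
2,3,1,2,0,1
3,2,2,0,2,2
t=3: 3,0,1,2,3,2
1,2,1,0,1,1
2,3,1,2,3,0
0,1,3,3,2,2
2,3,1,2,0,1
3,2,2,0,2,2
t=4: 3,1,1,2,3,2
1,2,1,0,1,1
2,3,1,2,3,0
0,1,3,3,2,2
2,3,1,2,0,1
3,2,2,0,2,2
t=5: 3,2,1,2,3,2
1,2,1,0,1,1
2,3,1,2,3,0
0,1,3,3,2,2
2,3,1,2,0,1
3,2,2,0,2,2
t=6: 3,3,1,2,3,2
1,2,1,0,1,1
2,3,1,2,3,0
0,1,3,3,2,2
2,3,1,2,0,1
3,2,2,0,2,2
t=7: 0,1,2,2,3,2
2,3,1,0,1,1
2,3,1,2,3,0
0,1,3,3,2,2
2,3,1,2,0,1
3,2,2,0,2,2
t=8: 0,2,2,2,3,2
2,3,1,0,1,1
2,3,1,2,3,0
0,1,3,3,2,2
2,3,1,2,0,1
3,2,2,0,2,2
t=9: 0,3,2,2,3,2
2,3,1,0,1,1
2,3,1,2,3,0
0,1,3,3,2,2
2,3,1,2,0,1
3,2,2,0,2,2
t=10: 1,1,3,2,3,2
3,1,2,0,1,1
3,0,2,2,3,0
0,2,3,3,2,2
2,3,1,2,0,1
3,2,2,0,2,2
t=11: 1,2,3,2,3,2
3,1,2,0,1,1
3,0,2,2,3,0
0,2,3,3,2,2
2,3,1,2,0,1
3,2,2,0,2,2
t=12: 1,3,3,2,3,2
3,1,2,0,1,1
3,0,2,2,3,0
0,2,3,3,2,2
2,3,1,2,0,1
3,2,2,0,2,2
t=13: 2,1,0,3,3,2
3,2,3,0,1,1
3,0,2,2,3,0
0,2,3,3,2,2
2,3,1,2,0,1
3,2,2,0,2,2

63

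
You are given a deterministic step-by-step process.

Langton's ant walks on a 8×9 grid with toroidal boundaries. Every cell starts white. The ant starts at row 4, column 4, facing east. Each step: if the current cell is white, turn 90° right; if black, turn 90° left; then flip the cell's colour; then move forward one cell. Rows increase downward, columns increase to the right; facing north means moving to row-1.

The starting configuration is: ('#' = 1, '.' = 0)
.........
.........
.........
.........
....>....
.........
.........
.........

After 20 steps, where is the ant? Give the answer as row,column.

2,2

k=0  .........
.........
.........
.........
....>....
.........
.........
.........
k=1  .........
.........
.........
.........
....#....
....v....
.........
.........
k=2  .........
.........
.........
.........
....#....
...<#....
.........
.........
k=3  .........
.........
.........
.........
...^#....
...##....
.........
.........
k=4  .........
.........
.........
.........
...#>....
...##....
.........
.........
k=5  .........
.........
.........
....^....
...#.....
...##....
.........
.........
k=6  .........
.........
.........
....#>...
...#.....
...##....
.........
.........
k=7  .........
.........
.........
....##...
...#.v...
...##....
.........
.........
k=8  .........
.........
.........
....##...
...#<#...
...##....
.........
.........
k=9  .........
.........
.........
....^#...
...###...
...##....
.........
.........
k=10  .........
.........
.........
...<.#...
...###...
...##....
.........
.........
k=11  .........
.........
...^.....
...#.#...
...###...
...##....
.........
.........
k=12  .........
.........
...#>....
...#.#...
...###...
...##....
.........
.........
k=13  .........
.........
...##....
...#v#...
...###...
...##....
.........
.........
k=14  .........
.........
...##....
...<##...
...###...
...##....
.........
.........
k=15  .........
.........
...##....
....##...
...v##...
...##....
.........
.........
k=16  .........
.........
...##....
....##...
....>#...
...##....
.........
.........
k=17  .........
.........
...##....
....^#...
.....#...
...##....
.........
.........
k=18  .........
.........
...##....
...<.#...
.....#...
...##....
.........
.........
k=19  .........
.........
...^#....
...#.#...
.....#...
...##....
.........
.........
k=20  .........
.........
..<.#....
...#.#...
.....#...
...##....
.........
.........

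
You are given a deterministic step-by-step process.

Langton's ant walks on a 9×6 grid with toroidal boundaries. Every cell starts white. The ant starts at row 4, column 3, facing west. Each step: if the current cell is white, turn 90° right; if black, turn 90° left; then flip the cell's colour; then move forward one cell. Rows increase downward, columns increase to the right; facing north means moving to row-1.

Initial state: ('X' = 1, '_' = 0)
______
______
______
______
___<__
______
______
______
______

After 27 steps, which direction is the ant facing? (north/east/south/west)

south

k=0  ______
______
______
______
___<__
______
______
______
______
k=1  ______
______
______
___^__
___X__
______
______
______
______
k=2  ______
______
______
___X>_
___X__
______
______
______
______
k=3  ______
______
______
___XX_
___Xv_
______
______
______
______
k=4  ______
______
______
___XX_
___<X_
______
______
______
______
k=5  ______
______
______
___XX_
____X_
___v__
______
______
______
k=6  ______
______
______
___XX_
____X_
__<X__
______
______
______
k=7  ______
______
______
___XX_
__^_X_
__XX__
______
______
______
k=8  ______
______
______
___XX_
__X>X_
__XX__
______
______
______
k=9  ______
______
______
___XX_
__XXX_
__Xv__
______
______
______
k=10  ______
______
______
___XX_
__XXX_
__X_>_
______
______
______
k=11  ______
______
______
___XX_
__XXX_
__X_X_
____v_
______
______
k=12  ______
______
______
___XX_
__XXX_
__X_X_
___<X_
______
______
k=13  ______
______
______
___XX_
__XXX_
__X^X_
___XX_
______
______
k=14  ______
______
______
___XX_
__XXX_
__XX>_
___XX_
______
______
k=15  ______
______
______
___XX_
__XX^_
__XX__
___XX_
______
______
k=16  ______
______
______
___XX_
__X<__
__XX__
___XX_
______
______
k=17  ______
______
______
___XX_
__X___
__Xv__
___XX_
______
______
k=18  ______
______
______
___XX_
__X___
__X_>_
___XX_
______
______
k=19  ______
______
______
___XX_
__X___
__X_X_
___Xv_
______
______
k=20  ______
______
______
___XX_
__X___
__X_X_
___X_>
______
______
k=21  ______
______
______
___XX_
__X___
__X_X_
___X_X
_____v
______
k=22  ______
______
______
___XX_
__X___
__X_X_
___X_X
____<X
______
k=23  ______
______
______
___XX_
__X___
__X_X_
___X^X
____XX
______
k=24  ______
______
______
___XX_
__X___
__X_X_
___XX>
____XX
______
k=25  ______
______
______
___XX_
__X___
__X_X^
___XX_
____XX
______
k=26  ______
______
______
___XX_
__X___
>_X_XX
___XX_
____XX
______
k=27  ______
______
______
___XX_
__X___
X_X_XX
v__XX_
____XX
______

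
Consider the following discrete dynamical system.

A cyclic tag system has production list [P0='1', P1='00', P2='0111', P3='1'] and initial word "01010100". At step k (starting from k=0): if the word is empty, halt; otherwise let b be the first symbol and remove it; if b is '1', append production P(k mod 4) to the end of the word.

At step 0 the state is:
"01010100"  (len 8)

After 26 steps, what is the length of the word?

0) "01010100"  (len 8)
1) "1010100"  (len 7)
2) "01010000"  (len 8)
3) "1010000"  (len 7)
4) "0100001"  (len 7)
5) "100001"  (len 6)
6) "0000100"  (len 7)
7) "000100"  (len 6)
8) "00100"  (len 5)
9) "0100"  (len 4)
10) "100"  (len 3)
11) "000111"  (len 6)
12) "00111"  (len 5)
13) "0111"  (len 4)
14) "111"  (len 3)
15) "110111"  (len 6)
16) "101111"  (len 6)
17) "011111"  (len 6)
18) "11111"  (len 5)
19) "11110111"  (len 8)
20) "11101111"  (len 8)
21) "11011111"  (len 8)
22) "101111100"  (len 9)
23) "011111000111"  (len 12)
24) "11111000111"  (len 11)
25) "11110001111"  (len 11)
26) "111000111100"  (len 12)

12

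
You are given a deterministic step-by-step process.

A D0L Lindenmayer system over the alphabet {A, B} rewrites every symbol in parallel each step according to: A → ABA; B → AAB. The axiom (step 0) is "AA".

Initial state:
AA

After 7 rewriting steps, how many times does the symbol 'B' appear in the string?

gen 0: AA
gen 1: ABAABA
gen 2: ABAAABABAABAAABABA
gen 3: ABAAABABAABAABAAABABAAABABAABAAABABAABAABAAABABAAABABA
gen 4: ABAAABABAABAABAAABABAAABABAABAAABABAABAAABABAABAABAAABABAA…BABAABAAABABAABAAABABAABAABAAABABAAABABAABAABAAABABAAABABA  (len 162)
gen 5: ABAAABABAABAABAAABABAAABABAABAAABABAABAAABABAABAABAAABABAA…BABAABAAABABAABAAABABAABAABAAABABAAABABAABAABAAABABAAABABA  (len 486)
gen 6: ABAAABABAABAABAAABABAAABABAABAAABABAABAAABABAABAABAAABABAA…BABAABAAABABAABAAABABAABAABAAABABAAABABAABAABAAABABAAABABA  (len 1458)
gen 7: ABAAABABAABAABAAABABAAABABAABAAABABAABAAABABAABAABAAABABAA…BABAABAAABABAABAAABABAABAABAAABABAAABABAABAABAAABABAAABABA  (len 4374)

1458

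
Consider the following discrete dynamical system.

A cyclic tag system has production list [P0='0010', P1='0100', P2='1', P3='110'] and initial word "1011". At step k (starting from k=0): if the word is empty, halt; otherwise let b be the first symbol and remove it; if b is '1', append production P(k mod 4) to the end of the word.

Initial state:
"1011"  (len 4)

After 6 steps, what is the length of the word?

6

0) "1011"  (len 4)
1) "0110010"  (len 7)
2) "110010"  (len 6)
3) "100101"  (len 6)
4) "00101110"  (len 8)
5) "0101110"  (len 7)
6) "101110"  (len 6)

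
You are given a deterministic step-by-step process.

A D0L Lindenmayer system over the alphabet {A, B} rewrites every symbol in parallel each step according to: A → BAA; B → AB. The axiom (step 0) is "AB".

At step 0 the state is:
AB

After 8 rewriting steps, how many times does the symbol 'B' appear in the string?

1597

0) AB
1) BAAAB
2) ABBAABAABAAAB
3) BAAABABBAABAAABBAABAAABBAABAABAAAB
4) ABBAABAABAAABBAAABABBAABAAABBAABAABAAABABBAABAAABBAABAABAAABABBAABAAABBAABAAABBAABAABAAAB
5) BAAABABBAABAAABBAABAAABBAABAABAAABABBAABAABAAABBAAABABBAAB…BAABAAABABBAABAAABBAABAABAAABABBAABAAABBAABAAABBAABAABAAAB  (len 233)
6) ABBAABAABAAABBAAABABBAABAAABBAABAABAAABABBAABAAABBAABAABAA…BAABAAABABBAABAAABBAABAABAAABABBAABAAABBAABAAABBAABAABAAAB  (len 610)
7) BAAABABBAABAAABBAABAAABBAABAABAAABABBAABAABAAABBAAABABBAAB…BAABAAABABBAABAAABBAABAABAAABABBAABAAABBAABAAABBAABAABAAAB  (len 1597)
8) ABBAABAABAAABBAAABABBAABAAABBAABAABAAABABBAABAAABBAABAABAA…BAABAAABABBAABAAABBAABAABAAABABBAABAAABBAABAAABBAABAABAAAB  (len 4181)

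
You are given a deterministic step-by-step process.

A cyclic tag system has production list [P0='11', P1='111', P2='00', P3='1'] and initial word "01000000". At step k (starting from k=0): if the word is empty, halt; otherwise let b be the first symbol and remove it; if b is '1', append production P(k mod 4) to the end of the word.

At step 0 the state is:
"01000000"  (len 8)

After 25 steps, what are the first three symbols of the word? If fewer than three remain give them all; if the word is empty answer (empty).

gen 0: "01000000"  (len 8)
gen 1: "1000000"  (len 7)
gen 2: "000000111"  (len 9)
gen 3: "00000111"  (len 8)
gen 4: "0000111"  (len 7)
gen 5: "000111"  (len 6)
gen 6: "00111"  (len 5)
gen 7: "0111"  (len 4)
gen 8: "111"  (len 3)
gen 9: "1111"  (len 4)
gen 10: "111111"  (len 6)
gen 11: "1111100"  (len 7)
gen 12: "1111001"  (len 7)
gen 13: "11100111"  (len 8)
gen 14: "1100111111"  (len 10)
gen 15: "10011111100"  (len 11)
gen 16: "00111111001"  (len 11)
gen 17: "0111111001"  (len 10)
gen 18: "111111001"  (len 9)
gen 19: "1111100100"  (len 10)
gen 20: "1111001001"  (len 10)
gen 21: "11100100111"  (len 11)
gen 22: "1100100111111"  (len 13)
gen 23: "10010011111100"  (len 14)
gen 24: "00100111111001"  (len 14)
gen 25: "0100111111001"  (len 13)

010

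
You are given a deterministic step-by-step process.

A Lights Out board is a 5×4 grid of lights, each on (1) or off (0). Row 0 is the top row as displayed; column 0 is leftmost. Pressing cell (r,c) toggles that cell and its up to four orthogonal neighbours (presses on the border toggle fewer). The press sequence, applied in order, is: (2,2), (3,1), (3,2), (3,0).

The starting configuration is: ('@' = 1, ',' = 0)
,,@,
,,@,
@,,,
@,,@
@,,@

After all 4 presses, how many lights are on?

8

0) ,,@,
,,@,
@,,,
@,,@
@,,@
1) ,,@,
,,,,
@@@@
@,@@
@,,@
2) ,,@,
,,,,
@,@@
,@,@
@@,@
3) ,,@,
,,,,
@,,@
,,@,
@@@@
4) ,,@,
,,,,
,,,@
@@@,
,@@@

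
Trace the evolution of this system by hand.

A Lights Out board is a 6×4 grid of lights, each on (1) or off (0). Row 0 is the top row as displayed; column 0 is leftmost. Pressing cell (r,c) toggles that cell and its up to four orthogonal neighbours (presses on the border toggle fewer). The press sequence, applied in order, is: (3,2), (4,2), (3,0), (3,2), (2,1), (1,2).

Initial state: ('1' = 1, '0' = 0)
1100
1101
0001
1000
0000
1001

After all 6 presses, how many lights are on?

16

k=0  1100
1101
0001
1000
0000
1001
k=1  1100
1101
0011
1111
0010
1001
k=2  1100
1101
0011
1101
0101
1011
k=3  1100
1101
1011
0001
1101
1011
k=4  1100
1101
1001
0110
1111
1011
k=5  1100
1001
0111
0010
1111
1011
k=6  1110
1110
0101
0010
1111
1011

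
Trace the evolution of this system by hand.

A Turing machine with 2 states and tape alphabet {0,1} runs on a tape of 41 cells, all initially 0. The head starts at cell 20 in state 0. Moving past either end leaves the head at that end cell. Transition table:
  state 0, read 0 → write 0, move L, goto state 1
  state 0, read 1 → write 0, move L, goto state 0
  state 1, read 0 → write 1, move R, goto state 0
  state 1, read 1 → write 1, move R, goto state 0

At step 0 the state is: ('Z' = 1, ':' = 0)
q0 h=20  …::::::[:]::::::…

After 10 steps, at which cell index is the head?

20

k=0  q0 h=20  …::::::[:]::::::…
k=1  q1 h=19  …::::::[:]::::::…
k=2  q0 h=20  …:::::Z[:]::::::…
k=3  q1 h=19  …::::::[Z]::::::…
k=4  q0 h=20  …:::::Z[:]::::::…
k=5  q1 h=19  …::::::[Z]::::::…
k=6  q0 h=20  …:::::Z[:]::::::…
k=7  q1 h=19  …::::::[Z]::::::…
k=8  q0 h=20  …:::::Z[:]::::::…
k=9  q1 h=19  …::::::[Z]::::::…
k=10  q0 h=20  …:::::Z[:]::::::…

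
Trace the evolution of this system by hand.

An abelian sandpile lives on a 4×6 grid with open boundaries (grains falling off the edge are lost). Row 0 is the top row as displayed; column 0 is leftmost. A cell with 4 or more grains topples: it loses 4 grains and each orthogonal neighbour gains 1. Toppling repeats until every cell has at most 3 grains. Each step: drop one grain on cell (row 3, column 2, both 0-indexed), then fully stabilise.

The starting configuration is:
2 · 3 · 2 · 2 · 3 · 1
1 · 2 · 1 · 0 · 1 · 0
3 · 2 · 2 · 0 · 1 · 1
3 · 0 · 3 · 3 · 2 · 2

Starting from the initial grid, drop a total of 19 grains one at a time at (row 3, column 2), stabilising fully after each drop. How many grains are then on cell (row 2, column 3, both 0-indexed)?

[0] 2 · 3 · 2 · 2 · 3 · 1
1 · 2 · 1 · 0 · 1 · 0
3 · 2 · 2 · 0 · 1 · 1
3 · 0 · 3 · 3 · 2 · 2
[1] 2 · 3 · 2 · 2 · 3 · 1
1 · 2 · 1 · 0 · 1 · 0
3 · 2 · 3 · 1 · 1 · 1
3 · 1 · 1 · 0 · 3 · 2
[2] 2 · 3 · 2 · 2 · 3 · 1
1 · 2 · 1 · 0 · 1 · 0
3 · 2 · 3 · 1 · 1 · 1
3 · 1 · 2 · 0 · 3 · 2
[3] 2 · 3 · 2 · 2 · 3 · 1
1 · 2 · 1 · 0 · 1 · 0
3 · 2 · 3 · 1 · 1 · 1
3 · 1 · 3 · 0 · 3 · 2
[4] 2 · 3 · 2 · 2 · 3 · 1
1 · 2 · 2 · 0 · 1 · 0
3 · 3 · 0 · 2 · 1 · 1
3 · 2 · 1 · 1 · 3 · 2
[5] 2 · 3 · 2 · 2 · 3 · 1
1 · 2 · 2 · 0 · 1 · 0
3 · 3 · 0 · 2 · 1 · 1
3 · 2 · 2 · 1 · 3 · 2
[6] 2 · 3 · 2 · 2 · 3 · 1
1 · 2 · 2 · 0 · 1 · 0
3 · 3 · 0 · 2 · 1 · 1
3 · 2 · 3 · 1 · 3 · 2
[7] 2 · 3 · 2 · 2 · 3 · 1
1 · 2 · 2 · 0 · 1 · 0
3 · 3 · 1 · 2 · 1 · 1
3 · 3 · 0 · 2 · 3 · 2
[8] 2 · 3 · 2 · 2 · 3 · 1
1 · 2 · 2 · 0 · 1 · 0
3 · 3 · 1 · 2 · 1 · 1
3 · 3 · 1 · 2 · 3 · 2
[9] 2 · 3 · 2 · 2 · 3 · 1
1 · 2 · 2 · 0 · 1 · 0
3 · 3 · 1 · 2 · 1 · 1
3 · 3 · 2 · 2 · 3 · 2
[10] 2 · 3 · 2 · 2 · 3 · 1
1 · 2 · 2 · 0 · 1 · 0
3 · 3 · 1 · 2 · 1 · 1
3 · 3 · 3 · 2 · 3 · 2
[11] 2 · 3 · 2 · 2 · 3 · 1
2 · 3 · 2 · 0 · 1 · 0
1 · 1 · 3 · 2 · 1 · 1
1 · 2 · 1 · 3 · 3 · 2
[12] 2 · 3 · 2 · 2 · 3 · 1
2 · 3 · 2 · 0 · 1 · 0
1 · 1 · 3 · 2 · 1 · 1
1 · 2 · 2 · 3 · 3 · 2
[13] 2 · 3 · 2 · 2 · 3 · 1
2 · 3 · 2 · 0 · 1 · 0
1 · 1 · 3 · 2 · 1 · 1
1 · 2 · 3 · 3 · 3 · 2
[14] 2 · 3 · 2 · 2 · 3 · 1
2 · 3 · 3 · 1 · 1 · 0
1 · 2 · 1 · 0 · 3 · 1
1 · 3 · 2 · 2 · 0 · 3
[15] 2 · 3 · 2 · 2 · 3 · 1
2 · 3 · 3 · 1 · 1 · 0
1 · 2 · 1 · 0 · 3 · 1
1 · 3 · 3 · 2 · 0 · 3
[16] 2 · 3 · 2 · 2 · 3 · 1
2 · 3 · 3 · 1 · 1 · 0
1 · 3 · 2 · 0 · 3 · 1
2 · 0 · 1 · 3 · 0 · 3
[17] 2 · 3 · 2 · 2 · 3 · 1
2 · 3 · 3 · 1 · 1 · 0
1 · 3 · 2 · 0 · 3 · 1
2 · 0 · 2 · 3 · 0 · 3
[18] 2 · 3 · 2 · 2 · 3 · 1
2 · 3 · 3 · 1 · 1 · 0
1 · 3 · 2 · 0 · 3 · 1
2 · 0 · 3 · 3 · 0 · 3
[19] 2 · 3 · 2 · 2 · 3 · 1
2 · 3 · 3 · 1 · 1 · 0
1 · 3 · 3 · 1 · 3 · 1
2 · 1 · 1 · 0 · 1 · 3

1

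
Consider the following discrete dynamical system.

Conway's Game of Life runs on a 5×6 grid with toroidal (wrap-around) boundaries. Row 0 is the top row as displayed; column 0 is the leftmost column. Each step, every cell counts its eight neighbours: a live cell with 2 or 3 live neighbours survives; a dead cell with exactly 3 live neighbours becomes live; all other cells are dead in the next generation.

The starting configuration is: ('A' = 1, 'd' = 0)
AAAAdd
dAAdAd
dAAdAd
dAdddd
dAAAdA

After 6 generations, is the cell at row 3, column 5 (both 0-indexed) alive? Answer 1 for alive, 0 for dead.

k=0  AAAAdd
dAAdAd
dAAdAd
dAdddd
dAAAdA
k=1  dddddA
ddddAA
Addddd
ddddAd
dddAAd
k=2  dddAdA
AdddAA
ddddAd
dddAAA
dddAAA
k=3  dddAdd
AddAdd
Addddd
dddddd
AdAddd
k=4  dAAAdd
dddddd
dddddd
dAdddd
dddddd
k=5  ddAddd
ddAddd
dddddd
dddddd
dAdddd
k=6  dAAddd
dddddd
dddddd
dddddd
dddddd

0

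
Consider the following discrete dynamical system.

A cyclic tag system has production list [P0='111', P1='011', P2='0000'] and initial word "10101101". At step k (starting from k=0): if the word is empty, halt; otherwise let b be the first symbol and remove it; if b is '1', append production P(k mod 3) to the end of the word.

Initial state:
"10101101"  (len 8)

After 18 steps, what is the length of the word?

step 0: "10101101"  (len 8)
step 1: "0101101111"  (len 10)
step 2: "101101111"  (len 9)
step 3: "011011110000"  (len 12)
step 4: "11011110000"  (len 11)
step 5: "1011110000011"  (len 13)
step 6: "0111100000110000"  (len 16)
step 7: "111100000110000"  (len 15)
step 8: "11100000110000011"  (len 17)
step 9: "11000001100000110000"  (len 20)
step 10: "1000001100000110000111"  (len 22)
step 11: "000001100000110000111011"  (len 24)
step 12: "00001100000110000111011"  (len 23)
step 13: "0001100000110000111011"  (len 22)
step 14: "001100000110000111011"  (len 21)
step 15: "01100000110000111011"  (len 20)
step 16: "1100000110000111011"  (len 19)
step 17: "100000110000111011011"  (len 21)
step 18: "000001100001110110110000"  (len 24)

24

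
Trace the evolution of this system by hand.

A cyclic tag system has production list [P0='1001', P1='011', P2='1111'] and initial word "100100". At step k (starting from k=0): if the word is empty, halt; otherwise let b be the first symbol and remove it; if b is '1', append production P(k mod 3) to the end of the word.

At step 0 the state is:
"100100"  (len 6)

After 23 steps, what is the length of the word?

21

step 0: "100100"  (len 6)
step 1: "001001001"  (len 9)
step 2: "01001001"  (len 8)
step 3: "1001001"  (len 7)
step 4: "0010011001"  (len 10)
step 5: "010011001"  (len 9)
step 6: "10011001"  (len 8)
step 7: "00110011001"  (len 11)
step 8: "0110011001"  (len 10)
step 9: "110011001"  (len 9)
step 10: "100110011001"  (len 12)
step 11: "00110011001011"  (len 14)
step 12: "0110011001011"  (len 13)
step 13: "110011001011"  (len 12)
step 14: "10011001011011"  (len 14)
step 15: "00110010110111111"  (len 17)
step 16: "0110010110111111"  (len 16)
step 17: "110010110111111"  (len 15)
step 18: "100101101111111111"  (len 18)
step 19: "001011011111111111001"  (len 21)
step 20: "01011011111111111001"  (len 20)
step 21: "1011011111111111001"  (len 19)
step 22: "0110111111111110011001"  (len 22)
step 23: "110111111111110011001"  (len 21)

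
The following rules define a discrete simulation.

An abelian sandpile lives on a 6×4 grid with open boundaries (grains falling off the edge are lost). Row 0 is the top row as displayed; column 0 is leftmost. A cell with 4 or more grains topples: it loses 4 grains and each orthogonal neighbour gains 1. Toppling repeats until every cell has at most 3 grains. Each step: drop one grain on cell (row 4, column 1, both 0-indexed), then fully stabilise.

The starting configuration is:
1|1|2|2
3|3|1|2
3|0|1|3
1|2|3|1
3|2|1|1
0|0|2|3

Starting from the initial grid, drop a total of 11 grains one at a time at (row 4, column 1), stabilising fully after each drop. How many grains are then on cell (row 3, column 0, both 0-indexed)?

3

[0] 1|1|2|2
3|3|1|2
3|0|1|3
1|2|3|1
3|2|1|1
0|0|2|3
[1] 1|1|2|2
3|3|1|2
3|0|1|3
1|2|3|1
3|3|1|1
0|0|2|3
[2] 1|1|2|2
3|3|1|2
3|0|1|3
2|3|3|1
0|1|2|1
1|1|2|3
[3] 1|1|2|2
3|3|1|2
3|0|1|3
2|3|3|1
0|2|2|1
1|1|2|3
[4] 1|1|2|2
3|3|1|2
3|0|1|3
2|3|3|1
0|3|2|1
1|1|2|3
[5] 1|1|2|2
3|3|1|2
3|1|2|3
3|1|1|2
1|2|0|2
1|2|3|3
[6] 1|1|2|2
3|3|1|2
3|1|2|3
3|1|1|2
1|3|0|2
1|2|3|3
[7] 1|1|2|2
3|3|1|2
3|1|2|3
3|2|1|2
2|0|1|2
1|3|3|3
[8] 1|1|2|2
3|3|1|2
3|1|2|3
3|2|1|2
2|1|1|2
1|3|3|3
[9] 1|1|2|2
3|3|1|2
3|1|2|3
3|2|1|2
2|2|1|2
1|3|3|3
[10] 1|1|2|2
3|3|1|2
3|1|2|3
3|2|1|2
2|3|1|2
1|3|3|3
[11] 1|1|2|2
3|3|1|2
3|1|2|3
3|3|1|2
3|1|3|3
2|1|1|0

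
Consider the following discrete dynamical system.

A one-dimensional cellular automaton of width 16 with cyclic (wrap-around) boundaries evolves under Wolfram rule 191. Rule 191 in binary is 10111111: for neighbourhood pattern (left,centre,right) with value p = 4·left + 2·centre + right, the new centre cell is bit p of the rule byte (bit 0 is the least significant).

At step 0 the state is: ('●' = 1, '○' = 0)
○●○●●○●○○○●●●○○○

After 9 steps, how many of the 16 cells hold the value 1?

14

t=0: ○●○●●○●○○○●●●○○○
t=1: ●●●●○●●●●●●●○●●●
t=2: ●●●○●●●●●●●○●●●●
t=3: ●●○●●●●●●●○●●●●●
t=4: ●○●●●●●●●○●●●●●●
t=5: ○●●●●●●●○●●●●●●●
t=6: ●●●●●●●○●●●●●●●○
t=7: ●●●●●●○●●●●●●●○●
t=8: ●●●●●○●●●●●●●○●●
t=9: ●●●●○●●●●●●●○●●●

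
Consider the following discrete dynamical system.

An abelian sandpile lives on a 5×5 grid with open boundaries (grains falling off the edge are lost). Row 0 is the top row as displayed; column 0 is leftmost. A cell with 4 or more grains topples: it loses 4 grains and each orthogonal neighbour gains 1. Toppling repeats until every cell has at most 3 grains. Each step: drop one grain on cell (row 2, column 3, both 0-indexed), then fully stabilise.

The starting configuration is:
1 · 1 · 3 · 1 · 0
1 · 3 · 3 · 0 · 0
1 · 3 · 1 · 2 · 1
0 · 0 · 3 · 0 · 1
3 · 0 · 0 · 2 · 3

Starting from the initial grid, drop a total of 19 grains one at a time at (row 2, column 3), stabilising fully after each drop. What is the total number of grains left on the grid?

49

t=0: 1 · 1 · 3 · 1 · 0
1 · 3 · 3 · 0 · 0
1 · 3 · 1 · 2 · 1
0 · 0 · 3 · 0 · 1
3 · 0 · 0 · 2 · 3
t=1: 1 · 1 · 3 · 1 · 0
1 · 3 · 3 · 0 · 0
1 · 3 · 1 · 3 · 1
0 · 0 · 3 · 0 · 1
3 · 0 · 0 · 2 · 3
t=2: 1 · 1 · 3 · 1 · 0
1 · 3 · 3 · 1 · 0
1 · 3 · 2 · 0 · 2
0 · 0 · 3 · 1 · 1
3 · 0 · 0 · 2 · 3
t=3: 1 · 1 · 3 · 1 · 0
1 · 3 · 3 · 1 · 0
1 · 3 · 2 · 1 · 2
0 · 0 · 3 · 1 · 1
3 · 0 · 0 · 2 · 3
t=4: 1 · 1 · 3 · 1 · 0
1 · 3 · 3 · 1 · 0
1 · 3 · 2 · 2 · 2
0 · 0 · 3 · 1 · 1
3 · 0 · 0 · 2 · 3
t=5: 1 · 1 · 3 · 1 · 0
1 · 3 · 3 · 1 · 0
1 · 3 · 2 · 3 · 2
0 · 0 · 3 · 1 · 1
3 · 0 · 0 · 2 · 3
t=6: 1 · 1 · 3 · 1 · 0
1 · 3 · 3 · 2 · 0
1 · 3 · 3 · 0 · 3
0 · 0 · 3 · 2 · 1
3 · 0 · 0 · 2 · 3
t=7: 1 · 1 · 3 · 1 · 0
1 · 3 · 3 · 2 · 0
1 · 3 · 3 · 1 · 3
0 · 0 · 3 · 2 · 1
3 · 0 · 0 · 2 · 3
t=8: 1 · 1 · 3 · 1 · 0
1 · 3 · 3 · 2 · 0
1 · 3 · 3 · 2 · 3
0 · 0 · 3 · 2 · 1
3 · 0 · 0 · 2 · 3
t=9: 1 · 1 · 3 · 1 · 0
1 · 3 · 3 · 2 · 0
1 · 3 · 3 · 3 · 3
0 · 0 · 3 · 2 · 1
3 · 0 · 0 · 2 · 3
t=10: 1 · 3 · 1 · 3 · 0
2 · 2 · 0 · 2 · 2
2 · 2 · 1 · 1 · 1
0 · 2 · 2 · 1 · 3
3 · 0 · 1 · 3 · 3
t=11: 1 · 3 · 1 · 3 · 0
2 · 2 · 0 · 2 · 2
2 · 2 · 1 · 2 · 1
0 · 2 · 2 · 1 · 3
3 · 0 · 1 · 3 · 3
t=12: 1 · 3 · 1 · 3 · 0
2 · 2 · 0 · 2 · 2
2 · 2 · 1 · 3 · 1
0 · 2 · 2 · 1 · 3
3 · 0 · 1 · 3 · 3
t=13: 1 · 3 · 1 · 3 · 0
2 · 2 · 0 · 3 · 2
2 · 2 · 2 · 0 · 2
0 · 2 · 2 · 2 · 3
3 · 0 · 1 · 3 · 3
t=14: 1 · 3 · 1 · 3 · 0
2 · 2 · 0 · 3 · 2
2 · 2 · 2 · 1 · 2
0 · 2 · 2 · 2 · 3
3 · 0 · 1 · 3 · 3
t=15: 1 · 3 · 1 · 3 · 0
2 · 2 · 0 · 3 · 2
2 · 2 · 2 · 2 · 2
0 · 2 · 2 · 2 · 3
3 · 0 · 1 · 3 · 3
t=16: 1 · 3 · 1 · 3 · 0
2 · 2 · 0 · 3 · 2
2 · 2 · 2 · 3 · 2
0 · 2 · 2 · 2 · 3
3 · 0 · 1 · 3 · 3
t=17: 1 · 3 · 2 · 0 · 1
2 · 2 · 1 · 1 · 3
2 · 2 · 3 · 1 · 3
0 · 2 · 2 · 3 · 3
3 · 0 · 1 · 3 · 3
t=18: 1 · 3 · 2 · 0 · 1
2 · 2 · 1 · 1 · 3
2 · 2 · 3 · 2 · 3
0 · 2 · 2 · 3 · 3
3 · 0 · 1 · 3 · 3
t=19: 1 · 3 · 2 · 0 · 1
2 · 2 · 1 · 1 · 3
2 · 2 · 3 · 3 · 3
0 · 2 · 2 · 3 · 3
3 · 0 · 1 · 3 · 3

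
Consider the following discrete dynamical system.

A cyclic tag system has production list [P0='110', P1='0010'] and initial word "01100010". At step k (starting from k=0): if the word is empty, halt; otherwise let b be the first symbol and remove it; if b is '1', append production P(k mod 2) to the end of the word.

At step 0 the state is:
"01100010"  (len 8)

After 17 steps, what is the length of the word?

18

k=0  "01100010"  (len 8)
k=1  "1100010"  (len 7)
k=2  "1000100010"  (len 10)
k=3  "000100010110"  (len 12)
k=4  "00100010110"  (len 11)
k=5  "0100010110"  (len 10)
k=6  "100010110"  (len 9)
k=7  "00010110110"  (len 11)
k=8  "0010110110"  (len 10)
k=9  "010110110"  (len 9)
k=10  "10110110"  (len 8)
k=11  "0110110110"  (len 10)
k=12  "110110110"  (len 9)
k=13  "10110110110"  (len 11)
k=14  "01101101100010"  (len 14)
k=15  "1101101100010"  (len 13)
k=16  "1011011000100010"  (len 16)
k=17  "011011000100010110"  (len 18)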